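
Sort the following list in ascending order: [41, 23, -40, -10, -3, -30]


Original list: [41, 23, -40, -10, -3, -30]
Repeatedly take the smallest remaining element:
  Remaining [41, 23, -40, -10, -3, -30] -> smallest is -40
  Remaining [41, 23, -10, -3, -30] -> smallest is -30
  Remaining [41, 23, -10, -3] -> smallest is -10
  Remaining [41, 23, -3] -> smallest is -3
  Remaining [41, 23] -> smallest is 23
  Remaining [41] -> smallest is 41
Collecting the picks in order gives the sorted list.
Final answer: [-40, -30, -10, -3, 23, 41]


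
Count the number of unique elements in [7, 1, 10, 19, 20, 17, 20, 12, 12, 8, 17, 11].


List all unique values:
Distinct values: [1, 7, 8, 10, 11, 12, 17, 19, 20]
Count = 9
Final answer: 9


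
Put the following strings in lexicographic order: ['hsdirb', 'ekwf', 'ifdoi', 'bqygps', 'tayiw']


Compare strings character by character (the first differing letter decides):
  'bqygps' < 'ekwf' since 'b' < 'e' at position 1
  'ekwf' < 'hsdirb' since 'e' < 'h' at position 1
  'hsdirb' < 'ifdoi' since 'h' < 'i' at position 1
  'ifdoi' < 'tayiw' since 'i' < 't' at position 1
Chaining these comparisons gives the alphabetical order.
Final answer: ['bqygps', 'ekwf', 'hsdirb', 'ifdoi', 'tayiw']


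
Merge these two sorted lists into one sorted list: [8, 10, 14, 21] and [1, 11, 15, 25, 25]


List A: [8, 10, 14, 21]
List B: [1, 11, 15, 25, 25]
Repeatedly compare the front elements and take the smaller:
  8 vs 1 -> take 1
  8 vs 11 -> take 8
  10 vs 11 -> take 10
  14 vs 11 -> take 11
  14 vs 15 -> take 14
  21 vs 15 -> take 15
  21 vs 25 -> take 21
  A is exhausted; append the rest of B: [25, 25]
Final answer: [1, 8, 10, 11, 14, 15, 21, 25, 25]


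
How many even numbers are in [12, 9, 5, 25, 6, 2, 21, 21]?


Check each element:
  12 is even
  9 is odd
  5 is odd
  25 is odd
  6 is even
  2 is even
  21 is odd
  21 is odd
Evens: [12, 6, 2]
Count of evens = 3
Final answer: 3


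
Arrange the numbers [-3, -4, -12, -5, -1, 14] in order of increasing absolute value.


Compute absolute values:
  |-3| = 3
  |-4| = 4
  |-12| = 12
  |-5| = 5
  |-1| = 1
  |14| = 14
Absolute values in increasing order: 1 < 3 < 4 < 5 < 12 < 14
Listing the original numbers in that order gives the answer.
Final answer: [-1, -3, -4, -5, -12, 14]


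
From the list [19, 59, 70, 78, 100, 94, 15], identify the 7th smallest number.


Sort ascending: [15, 19, 59, 70, 78, 94, 100]
The 7th element (1-indexed) is at index 6.
Value = 100
Final answer: 100


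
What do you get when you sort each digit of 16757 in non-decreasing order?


The number 16757 has digits: 1, 6, 7, 5, 7
Sorted: 1, 5, 6, 7, 7
Joining the sorted digits gives the result.
Final answer: 15677


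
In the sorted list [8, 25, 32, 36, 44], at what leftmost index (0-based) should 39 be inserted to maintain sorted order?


List is sorted: [8, 25, 32, 36, 44]
We need the leftmost position where 39 can be inserted, i.e. the first index whose element is >= 39 (or the end of the list if none is).
Binary search with low=0, high=5 (0-based indices):
  low=0, high=5, mid=2: a[2]=32 < 39, so low = 3
  low=3, high=5, mid=4: a[4]=44 >= 39, so high = 4
  low=3, high=4, mid=3: a[3]=36 < 39, so low = 4
Now low = high = 4, so the insertion index is 4.
Final answer: 4


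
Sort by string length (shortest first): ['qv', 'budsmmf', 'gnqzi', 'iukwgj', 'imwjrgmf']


Compute lengths:
  'qv' has length 2
  'budsmmf' has length 7
  'gnqzi' has length 5
  'iukwgj' has length 6
  'imwjrgmf' has length 8
Lengths in increasing order: 2 < 5 < 6 < 7 < 8
Listing the words in that order gives the answer.
Final answer: ['qv', 'gnqzi', 'iukwgj', 'budsmmf', 'imwjrgmf']


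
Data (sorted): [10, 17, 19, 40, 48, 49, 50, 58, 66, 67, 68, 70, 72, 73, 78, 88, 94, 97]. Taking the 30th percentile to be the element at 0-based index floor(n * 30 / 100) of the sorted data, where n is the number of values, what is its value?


The dataset has n = 18 elements.
Index = floor(18 * 30 / 100) = floor(540 / 100) = floor(5.4) = 5
Counting from index 0 in the sorted data, the element at index 5 is 49.
Final answer: 49


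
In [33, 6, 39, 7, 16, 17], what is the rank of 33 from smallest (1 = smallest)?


Sort ascending: [6, 7, 16, 17, 33, 39]
Find 33 in the sorted list.
33 is at position 5 (1-indexed).
Final answer: 5


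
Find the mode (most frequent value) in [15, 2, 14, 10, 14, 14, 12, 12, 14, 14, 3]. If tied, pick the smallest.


Count the frequency of each value:
  2 appears 1 time(s)
  3 appears 1 time(s)
  10 appears 1 time(s)
  12 appears 2 time(s)
  14 appears 5 time(s)
  15 appears 1 time(s)
Maximum frequency is 5.
Only 14 reaches that frequency, so it is the mode.
Final answer: 14


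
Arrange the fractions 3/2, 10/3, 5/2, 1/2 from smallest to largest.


Convert to decimal for comparison:
  3/2 = 1.5
  10/3 = 3.3333
  5/2 = 2.5
  1/2 = 0.5
Decimals in increasing order: 0.5 < 1.5 < 2.5 < 3.3333
Writing each back as its fraction gives the sorted order.
Final answer: 1/2, 3/2, 5/2, 10/3


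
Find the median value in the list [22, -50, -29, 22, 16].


First, sort the list: [-50, -29, 16, 22, 22]
The list has 5 elements (odd count).
The middle index is 2 (0-based), and the element there is 16.
Final answer: 16


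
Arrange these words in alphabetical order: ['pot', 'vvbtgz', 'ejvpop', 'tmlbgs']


Compare strings character by character (the first differing letter decides):
  'ejvpop' < 'pot' since 'e' < 'p' at position 1
  'pot' < 'tmlbgs' since 'p' < 't' at position 1
  'tmlbgs' < 'vvbtgz' since 't' < 'v' at position 1
Chaining these comparisons gives the alphabetical order.
Final answer: ['ejvpop', 'pot', 'tmlbgs', 'vvbtgz']


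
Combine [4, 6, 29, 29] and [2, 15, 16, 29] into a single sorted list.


List A: [4, 6, 29, 29]
List B: [2, 15, 16, 29]
Repeatedly compare the front elements and take the smaller:
  4 vs 2 -> take 2
  4 vs 15 -> take 4
  6 vs 15 -> take 6
  29 vs 15 -> take 15
  29 vs 16 -> take 16
  29 vs 29 -> take 29
  29 vs 29 -> take 29
  A is exhausted; append the rest of B: [29]
Final answer: [2, 4, 6, 15, 16, 29, 29, 29]


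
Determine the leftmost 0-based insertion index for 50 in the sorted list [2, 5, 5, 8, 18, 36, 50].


List is sorted: [2, 5, 5, 8, 18, 36, 50]
We need the leftmost position where 50 can be inserted, i.e. the first index whose element is >= 50 (or the end of the list if none is).
Binary search with low=0, high=7 (0-based indices):
  low=0, high=7, mid=3: a[3]=8 < 50, so low = 4
  low=4, high=7, mid=5: a[5]=36 < 50, so low = 6
  low=6, high=7, mid=6: a[6]=50 >= 50, so high = 6
Now low = high = 6, so the insertion index is 6.
Final answer: 6


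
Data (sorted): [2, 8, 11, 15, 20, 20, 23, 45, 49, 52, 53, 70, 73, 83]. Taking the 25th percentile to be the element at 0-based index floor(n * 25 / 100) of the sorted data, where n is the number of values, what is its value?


The dataset has n = 14 elements.
Index = floor(14 * 25 / 100) = floor(350 / 100) = floor(3.5) = 3
Counting from index 0 in the sorted data, the element at index 3 is 15.
Final answer: 15


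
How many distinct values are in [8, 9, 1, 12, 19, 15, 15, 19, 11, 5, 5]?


List all unique values:
Distinct values: [1, 5, 8, 9, 11, 12, 15, 19]
Count = 8
Final answer: 8


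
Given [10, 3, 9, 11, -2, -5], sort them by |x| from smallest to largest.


Compute absolute values:
  |10| = 10
  |3| = 3
  |9| = 9
  |11| = 11
  |-2| = 2
  |-5| = 5
Absolute values in increasing order: 2 < 3 < 5 < 9 < 10 < 11
Listing the original numbers in that order gives the answer.
Final answer: [-2, 3, -5, 9, 10, 11]


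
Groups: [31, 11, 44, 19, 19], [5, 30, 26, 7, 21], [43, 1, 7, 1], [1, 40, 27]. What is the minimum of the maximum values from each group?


Find max of each group:
  Group 1: [31, 11, 44, 19, 19] -> max = 44
  Group 2: [5, 30, 26, 7, 21] -> max = 30
  Group 3: [43, 1, 7, 1] -> max = 43
  Group 4: [1, 40, 27] -> max = 40
Maxes: [44, 30, 43, 40]
Minimum of maxes = 30
Final answer: 30


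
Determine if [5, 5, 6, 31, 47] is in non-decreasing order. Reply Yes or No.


Check consecutive pairs:
  5 <= 5? True
  5 <= 6? True
  6 <= 31? True
  31 <= 47? True
Every consecutive pair is in order, so the list is non-decreasing.
Final answer: Yes


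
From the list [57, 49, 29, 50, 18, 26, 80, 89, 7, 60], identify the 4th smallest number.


Sort ascending: [7, 18, 26, 29, 49, 50, 57, 60, 80, 89]
The 4th element (1-indexed) is at index 3.
Value = 29
Final answer: 29


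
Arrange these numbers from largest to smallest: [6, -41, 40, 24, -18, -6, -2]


Original list: [6, -41, 40, 24, -18, -6, -2]
Repeatedly take the largest remaining element:
  Remaining [6, -41, 40, 24, -18, -6, -2] -> largest is 40
  Remaining [6, -41, 24, -18, -6, -2] -> largest is 24
  Remaining [6, -41, -18, -6, -2] -> largest is 6
  Remaining [-41, -18, -6, -2] -> largest is -2
  Remaining [-41, -18, -6] -> largest is -6
  Remaining [-41, -18] -> largest is -18
  Remaining [-41] -> largest is -41
Collecting the picks in order gives the descending list.
Final answer: [40, 24, 6, -2, -6, -18, -41]


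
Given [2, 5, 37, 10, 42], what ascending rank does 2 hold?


Sort ascending: [2, 5, 10, 37, 42]
Find 2 in the sorted list.
2 is at position 1 (1-indexed).
Final answer: 1


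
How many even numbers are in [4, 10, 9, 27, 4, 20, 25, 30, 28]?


Check each element:
  4 is even
  10 is even
  9 is odd
  27 is odd
  4 is even
  20 is even
  25 is odd
  30 is even
  28 is even
Evens: [4, 10, 4, 20, 30, 28]
Count of evens = 6
Final answer: 6


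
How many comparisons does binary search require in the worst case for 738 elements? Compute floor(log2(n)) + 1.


Binary search halves the search space each step.
Maximum comparisons = floor(log2(738)) + 1
log2(738) = 9.5275
floor(log2(738)) = 9, so 9 + 1 = 10
Final answer: 10


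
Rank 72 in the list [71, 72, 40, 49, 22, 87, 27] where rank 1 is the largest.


Sort descending: [87, 72, 71, 49, 40, 27, 22]
Find 72 in the sorted list.
72 is at position 2.
Final answer: 2


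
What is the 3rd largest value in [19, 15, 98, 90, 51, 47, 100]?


Sort descending: [100, 98, 90, 51, 47, 19, 15]
The 3rd element (1-indexed) is at index 2.
Value = 90
Final answer: 90


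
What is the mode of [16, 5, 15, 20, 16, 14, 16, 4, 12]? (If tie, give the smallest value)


Count the frequency of each value:
  4 appears 1 time(s)
  5 appears 1 time(s)
  12 appears 1 time(s)
  14 appears 1 time(s)
  15 appears 1 time(s)
  16 appears 3 time(s)
  20 appears 1 time(s)
Maximum frequency is 3.
Only 16 reaches that frequency, so it is the mode.
Final answer: 16


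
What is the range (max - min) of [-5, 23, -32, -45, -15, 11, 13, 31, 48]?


Maximum value: 48
Minimum value: -45
Range = 48 - (-45) = 93
Final answer: 93


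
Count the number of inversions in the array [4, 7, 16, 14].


For each element, count the later elements that are smaller than it:
  4 (index 0): smaller elements after it = [] -> 0
  7 (index 1): smaller elements after it = [] -> 0
  16 (index 2): smaller elements after it = [14] -> 1
Total inversions = 0 + 0 + 1 = 1
Final answer: 1


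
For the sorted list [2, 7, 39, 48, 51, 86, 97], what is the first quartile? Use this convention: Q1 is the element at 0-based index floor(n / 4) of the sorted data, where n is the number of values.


The list has n = 7 elements.
Q1 index = floor(7 / 4) = floor(1.75) = 1
Counting from index 0 in the sorted data, the element at index 1 is 7.
Final answer: 7


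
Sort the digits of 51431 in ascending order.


The number 51431 has digits: 5, 1, 4, 3, 1
Sorted: 1, 1, 3, 4, 5
Joining the sorted digits gives the result.
Final answer: 11345


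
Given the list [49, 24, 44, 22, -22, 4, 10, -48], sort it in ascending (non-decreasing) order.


Original list: [49, 24, 44, 22, -22, 4, 10, -48]
Repeatedly take the smallest remaining element:
  Remaining [49, 24, 44, 22, -22, 4, 10, -48] -> smallest is -48
  Remaining [49, 24, 44, 22, -22, 4, 10] -> smallest is -22
  Remaining [49, 24, 44, 22, 4, 10] -> smallest is 4
  Remaining [49, 24, 44, 22, 10] -> smallest is 10
  Remaining [49, 24, 44, 22] -> smallest is 22
  Remaining [49, 24, 44] -> smallest is 24
  Remaining [49, 44] -> smallest is 44
  Remaining [49] -> smallest is 49
Collecting the picks in order gives the sorted list.
Final answer: [-48, -22, 4, 10, 22, 24, 44, 49]


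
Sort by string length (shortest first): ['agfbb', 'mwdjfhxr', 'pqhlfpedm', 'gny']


Compute lengths:
  'agfbb' has length 5
  'mwdjfhxr' has length 8
  'pqhlfpedm' has length 9
  'gny' has length 3
Lengths in increasing order: 3 < 5 < 8 < 9
Listing the words in that order gives the answer.
Final answer: ['gny', 'agfbb', 'mwdjfhxr', 'pqhlfpedm']


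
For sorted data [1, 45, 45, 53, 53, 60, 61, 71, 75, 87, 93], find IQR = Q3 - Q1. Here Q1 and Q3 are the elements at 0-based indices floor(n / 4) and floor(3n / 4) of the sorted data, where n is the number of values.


The data has n = 11 elements.
Q1 index = floor(11 / 4) = floor(2.75) = 2; Q3 index = floor(3 * 11 / 4) = floor(8.25) = 8
Q1 = element at index 2 = 45
Q3 = element at index 8 = 75
IQR = 75 - 45 = 30
Final answer: 30


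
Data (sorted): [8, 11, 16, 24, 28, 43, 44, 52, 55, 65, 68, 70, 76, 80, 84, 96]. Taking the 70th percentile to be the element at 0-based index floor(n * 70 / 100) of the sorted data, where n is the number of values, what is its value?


The dataset has n = 16 elements.
Index = floor(16 * 70 / 100) = floor(1120 / 100) = floor(11.2) = 11
Counting from index 0 in the sorted data, the element at index 11 is 70.
Final answer: 70


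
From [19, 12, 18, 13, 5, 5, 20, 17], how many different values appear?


List all unique values:
Distinct values: [5, 12, 13, 17, 18, 19, 20]
Count = 7
Final answer: 7


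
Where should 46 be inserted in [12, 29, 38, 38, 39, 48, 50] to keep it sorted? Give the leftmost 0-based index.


List is sorted: [12, 29, 38, 38, 39, 48, 50]
We need the leftmost position where 46 can be inserted, i.e. the first index whose element is >= 46 (or the end of the list if none is).
Binary search with low=0, high=7 (0-based indices):
  low=0, high=7, mid=3: a[3]=38 < 46, so low = 4
  low=4, high=7, mid=5: a[5]=48 >= 46, so high = 5
  low=4, high=5, mid=4: a[4]=39 < 46, so low = 5
Now low = high = 5, so the insertion index is 5.
Final answer: 5


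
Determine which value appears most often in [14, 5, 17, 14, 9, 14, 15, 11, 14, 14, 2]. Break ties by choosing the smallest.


Count the frequency of each value:
  2 appears 1 time(s)
  5 appears 1 time(s)
  9 appears 1 time(s)
  11 appears 1 time(s)
  14 appears 5 time(s)
  15 appears 1 time(s)
  17 appears 1 time(s)
Maximum frequency is 5.
Only 14 reaches that frequency, so it is the mode.
Final answer: 14


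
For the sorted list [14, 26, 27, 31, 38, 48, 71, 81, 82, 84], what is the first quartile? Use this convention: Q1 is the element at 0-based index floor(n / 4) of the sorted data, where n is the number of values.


The list has n = 10 elements.
Q1 index = floor(10 / 4) = floor(2.5) = 2
Counting from index 0 in the sorted data, the element at index 2 is 27.
Final answer: 27


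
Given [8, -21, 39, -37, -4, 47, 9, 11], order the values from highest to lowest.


Original list: [8, -21, 39, -37, -4, 47, 9, 11]
Repeatedly take the largest remaining element:
  Remaining [8, -21, 39, -37, -4, 47, 9, 11] -> largest is 47
  Remaining [8, -21, 39, -37, -4, 9, 11] -> largest is 39
  Remaining [8, -21, -37, -4, 9, 11] -> largest is 11
  Remaining [8, -21, -37, -4, 9] -> largest is 9
  Remaining [8, -21, -37, -4] -> largest is 8
  Remaining [-21, -37, -4] -> largest is -4
  Remaining [-21, -37] -> largest is -21
  Remaining [-37] -> largest is -37
Collecting the picks in order gives the descending list.
Final answer: [47, 39, 11, 9, 8, -4, -21, -37]


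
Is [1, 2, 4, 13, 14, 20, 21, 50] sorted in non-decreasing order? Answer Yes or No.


Check consecutive pairs:
  1 <= 2? True
  2 <= 4? True
  4 <= 13? True
  13 <= 14? True
  14 <= 20? True
  20 <= 21? True
  21 <= 50? True
Every consecutive pair is in order, so the list is non-decreasing.
Final answer: Yes


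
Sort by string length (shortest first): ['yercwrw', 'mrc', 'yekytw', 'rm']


Compute lengths:
  'yercwrw' has length 7
  'mrc' has length 3
  'yekytw' has length 6
  'rm' has length 2
Lengths in increasing order: 2 < 3 < 6 < 7
Listing the words in that order gives the answer.
Final answer: ['rm', 'mrc', 'yekytw', 'yercwrw']


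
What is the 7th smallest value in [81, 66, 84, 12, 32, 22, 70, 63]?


Sort ascending: [12, 22, 32, 63, 66, 70, 81, 84]
The 7th element (1-indexed) is at index 6.
Value = 81
Final answer: 81


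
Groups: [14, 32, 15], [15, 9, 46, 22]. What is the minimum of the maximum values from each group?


Find max of each group:
  Group 1: [14, 32, 15] -> max = 32
  Group 2: [15, 9, 46, 22] -> max = 46
Maxes: [32, 46]
Minimum of maxes = 32
Final answer: 32


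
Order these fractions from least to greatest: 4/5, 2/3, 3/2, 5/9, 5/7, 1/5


Convert to decimal for comparison:
  4/5 = 0.8
  2/3 = 0.6667
  3/2 = 1.5
  5/9 = 0.5556
  5/7 = 0.7143
  1/5 = 0.2
Decimals in increasing order: 0.2 < 0.5556 < 0.6667 < 0.7143 < 0.8 < 1.5
Writing each back as its fraction gives the sorted order.
Final answer: 1/5, 5/9, 2/3, 5/7, 4/5, 3/2


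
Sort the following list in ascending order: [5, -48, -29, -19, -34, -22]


Original list: [5, -48, -29, -19, -34, -22]
Repeatedly take the smallest remaining element:
  Remaining [5, -48, -29, -19, -34, -22] -> smallest is -48
  Remaining [5, -29, -19, -34, -22] -> smallest is -34
  Remaining [5, -29, -19, -22] -> smallest is -29
  Remaining [5, -19, -22] -> smallest is -22
  Remaining [5, -19] -> smallest is -19
  Remaining [5] -> smallest is 5
Collecting the picks in order gives the sorted list.
Final answer: [-48, -34, -29, -22, -19, 5]


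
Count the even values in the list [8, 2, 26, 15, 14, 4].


Check each element:
  8 is even
  2 is even
  26 is even
  15 is odd
  14 is even
  4 is even
Evens: [8, 2, 26, 14, 4]
Count of evens = 5
Final answer: 5


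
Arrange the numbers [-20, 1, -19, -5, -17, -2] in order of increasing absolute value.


Compute absolute values:
  |-20| = 20
  |1| = 1
  |-19| = 19
  |-5| = 5
  |-17| = 17
  |-2| = 2
Absolute values in increasing order: 1 < 2 < 5 < 17 < 19 < 20
Listing the original numbers in that order gives the answer.
Final answer: [1, -2, -5, -17, -19, -20]


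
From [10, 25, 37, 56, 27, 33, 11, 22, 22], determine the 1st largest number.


Sort descending: [56, 37, 33, 27, 25, 22, 22, 11, 10]
The 1st element (1-indexed) is at index 0.
Value = 56
Final answer: 56


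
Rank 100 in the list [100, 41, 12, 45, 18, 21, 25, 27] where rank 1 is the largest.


Sort descending: [100, 45, 41, 27, 25, 21, 18, 12]
Find 100 in the sorted list.
100 is at position 1.
Final answer: 1


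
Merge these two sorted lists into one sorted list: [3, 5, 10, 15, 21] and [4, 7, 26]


List A: [3, 5, 10, 15, 21]
List B: [4, 7, 26]
Repeatedly compare the front elements and take the smaller:
  3 vs 4 -> take 3
  5 vs 4 -> take 4
  5 vs 7 -> take 5
  10 vs 7 -> take 7
  10 vs 26 -> take 10
  15 vs 26 -> take 15
  21 vs 26 -> take 21
  A is exhausted; append the rest of B: [26]
Final answer: [3, 4, 5, 7, 10, 15, 21, 26]


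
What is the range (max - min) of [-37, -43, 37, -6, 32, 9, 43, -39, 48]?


Maximum value: 48
Minimum value: -43
Range = 48 - (-43) = 91
Final answer: 91


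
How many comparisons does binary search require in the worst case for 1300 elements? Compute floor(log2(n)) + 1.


Binary search halves the search space each step.
Maximum comparisons = floor(log2(1300)) + 1
log2(1300) = 10.3443
floor(log2(1300)) = 10, so 10 + 1 = 11
Final answer: 11


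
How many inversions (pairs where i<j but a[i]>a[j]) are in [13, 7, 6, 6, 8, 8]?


For each element, count the later elements that are smaller than it:
  13 (index 0): smaller elements after it = [7, 6, 6, 8, 8] -> 5
  7 (index 1): smaller elements after it = [6, 6] -> 2
  6 (index 2): smaller elements after it = [] -> 0
  6 (index 3): smaller elements after it = [] -> 0
  8 (index 4): smaller elements after it = [] -> 0
Total inversions = 5 + 2 + 0 + 0 + 0 = 7
Final answer: 7


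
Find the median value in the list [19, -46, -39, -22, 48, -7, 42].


First, sort the list: [-46, -39, -22, -7, 19, 42, 48]
The list has 7 elements (odd count).
The middle index is 3 (0-based), and the element there is -7.
Final answer: -7


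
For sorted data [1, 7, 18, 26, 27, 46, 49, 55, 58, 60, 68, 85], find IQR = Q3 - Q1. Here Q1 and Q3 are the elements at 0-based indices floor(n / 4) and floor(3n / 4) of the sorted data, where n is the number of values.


The data has n = 12 elements.
Q1 index = floor(12 / 4) = floor(3) = 3; Q3 index = floor(3 * 12 / 4) = floor(9) = 9
Q1 = element at index 3 = 26
Q3 = element at index 9 = 60
IQR = 60 - 26 = 34
Final answer: 34


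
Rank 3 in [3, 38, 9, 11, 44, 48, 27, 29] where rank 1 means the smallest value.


Sort ascending: [3, 9, 11, 27, 29, 38, 44, 48]
Find 3 in the sorted list.
3 is at position 1 (1-indexed).
Final answer: 1


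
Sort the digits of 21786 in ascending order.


The number 21786 has digits: 2, 1, 7, 8, 6
Sorted: 1, 2, 6, 7, 8
Joining the sorted digits gives the result.
Final answer: 12678


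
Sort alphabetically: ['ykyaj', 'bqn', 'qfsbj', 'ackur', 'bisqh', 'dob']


Compare strings character by character (the first differing letter decides):
  'ackur' < 'bisqh' since 'a' < 'b' at position 1
  'bisqh' < 'bqn' since 'i' < 'q' at position 2
  'bqn' < 'dob' since 'b' < 'd' at position 1
  'dob' < 'qfsbj' since 'd' < 'q' at position 1
  'qfsbj' < 'ykyaj' since 'q' < 'y' at position 1
Chaining these comparisons gives the alphabetical order.
Final answer: ['ackur', 'bisqh', 'bqn', 'dob', 'qfsbj', 'ykyaj']


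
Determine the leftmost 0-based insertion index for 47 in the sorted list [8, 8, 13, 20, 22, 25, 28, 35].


List is sorted: [8, 8, 13, 20, 22, 25, 28, 35]
We need the leftmost position where 47 can be inserted, i.e. the first index whose element is >= 47 (or the end of the list if none is).
Binary search with low=0, high=8 (0-based indices):
  low=0, high=8, mid=4: a[4]=22 < 47, so low = 5
  low=5, high=8, mid=6: a[6]=28 < 47, so low = 7
  low=7, high=8, mid=7: a[7]=35 < 47, so low = 8
Now low = high = 8, so the insertion index is 8.
Final answer: 8


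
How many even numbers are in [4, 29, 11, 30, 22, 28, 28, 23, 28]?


Check each element:
  4 is even
  29 is odd
  11 is odd
  30 is even
  22 is even
  28 is even
  28 is even
  23 is odd
  28 is even
Evens: [4, 30, 22, 28, 28, 28]
Count of evens = 6
Final answer: 6


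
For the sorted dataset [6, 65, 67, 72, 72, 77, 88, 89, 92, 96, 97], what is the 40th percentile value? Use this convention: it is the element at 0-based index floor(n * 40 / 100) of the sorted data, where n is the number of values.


The dataset has n = 11 elements.
Index = floor(11 * 40 / 100) = floor(440 / 100) = floor(4.4) = 4
Counting from index 0 in the sorted data, the element at index 4 is 72.
Final answer: 72


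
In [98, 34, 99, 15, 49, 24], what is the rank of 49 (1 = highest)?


Sort descending: [99, 98, 49, 34, 24, 15]
Find 49 in the sorted list.
49 is at position 3.
Final answer: 3


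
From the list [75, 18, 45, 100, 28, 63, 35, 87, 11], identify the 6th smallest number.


Sort ascending: [11, 18, 28, 35, 45, 63, 75, 87, 100]
The 6th element (1-indexed) is at index 5.
Value = 63
Final answer: 63


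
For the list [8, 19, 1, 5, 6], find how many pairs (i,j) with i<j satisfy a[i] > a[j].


For each element, count the later elements that are smaller than it:
  8 (index 0): smaller elements after it = [1, 5, 6] -> 3
  19 (index 1): smaller elements after it = [1, 5, 6] -> 3
  1 (index 2): smaller elements after it = [] -> 0
  5 (index 3): smaller elements after it = [] -> 0
Total inversions = 3 + 3 + 0 + 0 = 6
Final answer: 6


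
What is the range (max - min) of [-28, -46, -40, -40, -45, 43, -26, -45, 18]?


Maximum value: 43
Minimum value: -46
Range = 43 - (-46) = 89
Final answer: 89


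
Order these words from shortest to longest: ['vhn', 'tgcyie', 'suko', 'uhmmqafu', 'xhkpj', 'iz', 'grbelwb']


Compute lengths:
  'vhn' has length 3
  'tgcyie' has length 6
  'suko' has length 4
  'uhmmqafu' has length 8
  'xhkpj' has length 5
  'iz' has length 2
  'grbelwb' has length 7
Lengths in increasing order: 2 < 3 < 4 < 5 < 6 < 7 < 8
Listing the words in that order gives the answer.
Final answer: ['iz', 'vhn', 'suko', 'xhkpj', 'tgcyie', 'grbelwb', 'uhmmqafu']


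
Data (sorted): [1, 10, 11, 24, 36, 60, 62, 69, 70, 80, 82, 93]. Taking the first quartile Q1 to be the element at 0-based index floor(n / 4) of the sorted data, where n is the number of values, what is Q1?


The list has n = 12 elements.
Q1 index = floor(12 / 4) = floor(3) = 3
Counting from index 0 in the sorted data, the element at index 3 is 24.
Final answer: 24


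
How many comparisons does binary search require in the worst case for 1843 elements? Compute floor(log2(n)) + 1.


Binary search halves the search space each step.
Maximum comparisons = floor(log2(1843)) + 1
log2(1843) = 10.8478
floor(log2(1843)) = 10, so 10 + 1 = 11
Final answer: 11


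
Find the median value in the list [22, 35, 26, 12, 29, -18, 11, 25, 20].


First, sort the list: [-18, 11, 12, 20, 22, 25, 26, 29, 35]
The list has 9 elements (odd count).
The middle index is 4 (0-based), and the element there is 22.
Final answer: 22


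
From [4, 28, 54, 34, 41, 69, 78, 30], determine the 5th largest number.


Sort descending: [78, 69, 54, 41, 34, 30, 28, 4]
The 5th element (1-indexed) is at index 4.
Value = 34
Final answer: 34


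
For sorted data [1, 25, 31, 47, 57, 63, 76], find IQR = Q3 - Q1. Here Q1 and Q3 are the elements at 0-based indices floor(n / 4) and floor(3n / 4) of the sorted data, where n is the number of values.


The data has n = 7 elements.
Q1 index = floor(7 / 4) = floor(1.75) = 1; Q3 index = floor(3 * 7 / 4) = floor(5.25) = 5
Q1 = element at index 1 = 25
Q3 = element at index 5 = 63
IQR = 63 - 25 = 38
Final answer: 38


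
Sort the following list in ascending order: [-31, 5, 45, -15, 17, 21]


Original list: [-31, 5, 45, -15, 17, 21]
Repeatedly take the smallest remaining element:
  Remaining [-31, 5, 45, -15, 17, 21] -> smallest is -31
  Remaining [5, 45, -15, 17, 21] -> smallest is -15
  Remaining [5, 45, 17, 21] -> smallest is 5
  Remaining [45, 17, 21] -> smallest is 17
  Remaining [45, 21] -> smallest is 21
  Remaining [45] -> smallest is 45
Collecting the picks in order gives the sorted list.
Final answer: [-31, -15, 5, 17, 21, 45]


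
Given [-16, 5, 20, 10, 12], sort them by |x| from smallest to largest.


Compute absolute values:
  |-16| = 16
  |5| = 5
  |20| = 20
  |10| = 10
  |12| = 12
Absolute values in increasing order: 5 < 10 < 12 < 16 < 20
Listing the original numbers in that order gives the answer.
Final answer: [5, 10, 12, -16, 20]


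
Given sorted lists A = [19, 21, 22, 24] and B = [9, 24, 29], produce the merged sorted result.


List A: [19, 21, 22, 24]
List B: [9, 24, 29]
Repeatedly compare the front elements and take the smaller:
  19 vs 9 -> take 9
  19 vs 24 -> take 19
  21 vs 24 -> take 21
  22 vs 24 -> take 22
  24 vs 24 -> take 24
  A is exhausted; append the rest of B: [24, 29]
Final answer: [9, 19, 21, 22, 24, 24, 29]


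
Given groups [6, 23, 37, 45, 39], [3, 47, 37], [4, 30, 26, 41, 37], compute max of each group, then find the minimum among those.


Find max of each group:
  Group 1: [6, 23, 37, 45, 39] -> max = 45
  Group 2: [3, 47, 37] -> max = 47
  Group 3: [4, 30, 26, 41, 37] -> max = 41
Maxes: [45, 47, 41]
Minimum of maxes = 41
Final answer: 41


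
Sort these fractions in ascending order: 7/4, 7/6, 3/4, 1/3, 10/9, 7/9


Convert to decimal for comparison:
  7/4 = 1.75
  7/6 = 1.1667
  3/4 = 0.75
  1/3 = 0.3333
  10/9 = 1.1111
  7/9 = 0.7778
Decimals in increasing order: 0.3333 < 0.75 < 0.7778 < 1.1111 < 1.1667 < 1.75
Writing each back as its fraction gives the sorted order.
Final answer: 1/3, 3/4, 7/9, 10/9, 7/6, 7/4


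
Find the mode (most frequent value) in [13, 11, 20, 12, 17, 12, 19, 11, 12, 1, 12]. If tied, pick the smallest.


Count the frequency of each value:
  1 appears 1 time(s)
  11 appears 2 time(s)
  12 appears 4 time(s)
  13 appears 1 time(s)
  17 appears 1 time(s)
  19 appears 1 time(s)
  20 appears 1 time(s)
Maximum frequency is 4.
Only 12 reaches that frequency, so it is the mode.
Final answer: 12


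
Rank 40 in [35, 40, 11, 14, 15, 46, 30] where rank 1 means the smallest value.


Sort ascending: [11, 14, 15, 30, 35, 40, 46]
Find 40 in the sorted list.
40 is at position 6 (1-indexed).
Final answer: 6


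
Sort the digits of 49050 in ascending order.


The number 49050 has digits: 4, 9, 0, 5, 0
Sorted: 0, 0, 4, 5, 9
Joining the sorted digits gives the result.
Final answer: 00459


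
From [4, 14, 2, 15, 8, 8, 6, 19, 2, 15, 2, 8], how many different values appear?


List all unique values:
Distinct values: [2, 4, 6, 8, 14, 15, 19]
Count = 7
Final answer: 7


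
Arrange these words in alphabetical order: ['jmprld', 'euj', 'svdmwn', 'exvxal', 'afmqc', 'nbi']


Compare strings character by character (the first differing letter decides):
  'afmqc' < 'euj' since 'a' < 'e' at position 1
  'euj' < 'exvxal' since 'u' < 'x' at position 2
  'exvxal' < 'jmprld' since 'e' < 'j' at position 1
  'jmprld' < 'nbi' since 'j' < 'n' at position 1
  'nbi' < 'svdmwn' since 'n' < 's' at position 1
Chaining these comparisons gives the alphabetical order.
Final answer: ['afmqc', 'euj', 'exvxal', 'jmprld', 'nbi', 'svdmwn']


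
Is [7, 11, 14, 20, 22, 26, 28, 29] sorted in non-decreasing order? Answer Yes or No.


Check consecutive pairs:
  7 <= 11? True
  11 <= 14? True
  14 <= 20? True
  20 <= 22? True
  22 <= 26? True
  26 <= 28? True
  28 <= 29? True
Every consecutive pair is in order, so the list is non-decreasing.
Final answer: Yes


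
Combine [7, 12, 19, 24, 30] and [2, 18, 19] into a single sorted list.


List A: [7, 12, 19, 24, 30]
List B: [2, 18, 19]
Repeatedly compare the front elements and take the smaller:
  7 vs 2 -> take 2
  7 vs 18 -> take 7
  12 vs 18 -> take 12
  19 vs 18 -> take 18
  19 vs 19 -> take 19
  24 vs 19 -> take 19
  B is exhausted; append the rest of A: [24, 30]
Final answer: [2, 7, 12, 18, 19, 19, 24, 30]


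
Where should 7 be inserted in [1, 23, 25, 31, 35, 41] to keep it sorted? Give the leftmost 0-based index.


List is sorted: [1, 23, 25, 31, 35, 41]
We need the leftmost position where 7 can be inserted, i.e. the first index whose element is >= 7 (or the end of the list if none is).
Binary search with low=0, high=6 (0-based indices):
  low=0, high=6, mid=3: a[3]=31 >= 7, so high = 3
  low=0, high=3, mid=1: a[1]=23 >= 7, so high = 1
  low=0, high=1, mid=0: a[0]=1 < 7, so low = 1
Now low = high = 1, so the insertion index is 1.
Final answer: 1


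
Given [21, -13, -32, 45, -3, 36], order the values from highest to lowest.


Original list: [21, -13, -32, 45, -3, 36]
Repeatedly take the largest remaining element:
  Remaining [21, -13, -32, 45, -3, 36] -> largest is 45
  Remaining [21, -13, -32, -3, 36] -> largest is 36
  Remaining [21, -13, -32, -3] -> largest is 21
  Remaining [-13, -32, -3] -> largest is -3
  Remaining [-13, -32] -> largest is -13
  Remaining [-32] -> largest is -32
Collecting the picks in order gives the descending list.
Final answer: [45, 36, 21, -3, -13, -32]


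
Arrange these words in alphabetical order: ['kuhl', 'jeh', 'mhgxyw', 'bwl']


Compare strings character by character (the first differing letter decides):
  'bwl' < 'jeh' since 'b' < 'j' at position 1
  'jeh' < 'kuhl' since 'j' < 'k' at position 1
  'kuhl' < 'mhgxyw' since 'k' < 'm' at position 1
Chaining these comparisons gives the alphabetical order.
Final answer: ['bwl', 'jeh', 'kuhl', 'mhgxyw']


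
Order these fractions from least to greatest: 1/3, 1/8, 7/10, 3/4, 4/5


Convert to decimal for comparison:
  1/3 = 0.3333
  1/8 = 0.125
  7/10 = 0.7
  3/4 = 0.75
  4/5 = 0.8
Decimals in increasing order: 0.125 < 0.3333 < 0.7 < 0.75 < 0.8
Writing each back as its fraction gives the sorted order.
Final answer: 1/8, 1/3, 7/10, 3/4, 4/5


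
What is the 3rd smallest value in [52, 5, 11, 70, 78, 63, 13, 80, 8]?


Sort ascending: [5, 8, 11, 13, 52, 63, 70, 78, 80]
The 3rd element (1-indexed) is at index 2.
Value = 11
Final answer: 11


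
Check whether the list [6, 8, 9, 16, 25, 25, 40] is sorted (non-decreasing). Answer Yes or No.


Check consecutive pairs:
  6 <= 8? True
  8 <= 9? True
  9 <= 16? True
  16 <= 25? True
  25 <= 25? True
  25 <= 40? True
Every consecutive pair is in order, so the list is non-decreasing.
Final answer: Yes


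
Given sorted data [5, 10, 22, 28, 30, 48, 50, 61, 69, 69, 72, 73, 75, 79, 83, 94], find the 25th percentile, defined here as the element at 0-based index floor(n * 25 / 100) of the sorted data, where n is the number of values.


The dataset has n = 16 elements.
Index = floor(16 * 25 / 100) = floor(400 / 100) = floor(4) = 4
Counting from index 0 in the sorted data, the element at index 4 is 30.
Final answer: 30


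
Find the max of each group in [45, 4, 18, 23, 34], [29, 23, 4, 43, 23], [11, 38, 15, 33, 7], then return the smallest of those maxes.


Find max of each group:
  Group 1: [45, 4, 18, 23, 34] -> max = 45
  Group 2: [29, 23, 4, 43, 23] -> max = 43
  Group 3: [11, 38, 15, 33, 7] -> max = 38
Maxes: [45, 43, 38]
Minimum of maxes = 38
Final answer: 38


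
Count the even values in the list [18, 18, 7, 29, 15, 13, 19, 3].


Check each element:
  18 is even
  18 is even
  7 is odd
  29 is odd
  15 is odd
  13 is odd
  19 is odd
  3 is odd
Evens: [18, 18]
Count of evens = 2
Final answer: 2


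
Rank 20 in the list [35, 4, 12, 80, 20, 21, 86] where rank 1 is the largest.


Sort descending: [86, 80, 35, 21, 20, 12, 4]
Find 20 in the sorted list.
20 is at position 5.
Final answer: 5


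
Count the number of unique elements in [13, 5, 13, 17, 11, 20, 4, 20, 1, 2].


List all unique values:
Distinct values: [1, 2, 4, 5, 11, 13, 17, 20]
Count = 8
Final answer: 8


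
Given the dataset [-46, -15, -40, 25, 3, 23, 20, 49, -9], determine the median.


First, sort the list: [-46, -40, -15, -9, 3, 20, 23, 25, 49]
The list has 9 elements (odd count).
The middle index is 4 (0-based), and the element there is 3.
Final answer: 3


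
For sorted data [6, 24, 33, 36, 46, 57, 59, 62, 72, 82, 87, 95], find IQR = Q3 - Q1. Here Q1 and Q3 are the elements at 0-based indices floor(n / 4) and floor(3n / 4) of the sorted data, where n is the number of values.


The data has n = 12 elements.
Q1 index = floor(12 / 4) = floor(3) = 3; Q3 index = floor(3 * 12 / 4) = floor(9) = 9
Q1 = element at index 3 = 36
Q3 = element at index 9 = 82
IQR = 82 - 36 = 46
Final answer: 46


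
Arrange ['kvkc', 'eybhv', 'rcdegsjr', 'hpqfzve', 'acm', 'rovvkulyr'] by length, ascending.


Compute lengths:
  'kvkc' has length 4
  'eybhv' has length 5
  'rcdegsjr' has length 8
  'hpqfzve' has length 7
  'acm' has length 3
  'rovvkulyr' has length 9
Lengths in increasing order: 3 < 4 < 5 < 7 < 8 < 9
Listing the words in that order gives the answer.
Final answer: ['acm', 'kvkc', 'eybhv', 'hpqfzve', 'rcdegsjr', 'rovvkulyr']


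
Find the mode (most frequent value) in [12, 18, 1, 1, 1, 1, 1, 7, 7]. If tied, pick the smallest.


Count the frequency of each value:
  1 appears 5 time(s)
  7 appears 2 time(s)
  12 appears 1 time(s)
  18 appears 1 time(s)
Maximum frequency is 5.
Only 1 reaches that frequency, so it is the mode.
Final answer: 1


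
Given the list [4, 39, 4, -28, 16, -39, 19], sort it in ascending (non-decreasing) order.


Original list: [4, 39, 4, -28, 16, -39, 19]
Repeatedly take the smallest remaining element:
  Remaining [4, 39, 4, -28, 16, -39, 19] -> smallest is -39
  Remaining [4, 39, 4, -28, 16, 19] -> smallest is -28
  Remaining [4, 39, 4, 16, 19] -> smallest is 4
  Remaining [39, 4, 16, 19] -> smallest is 4
  Remaining [39, 16, 19] -> smallest is 16
  Remaining [39, 19] -> smallest is 19
  Remaining [39] -> smallest is 39
Collecting the picks in order gives the sorted list.
Final answer: [-39, -28, 4, 4, 16, 19, 39]


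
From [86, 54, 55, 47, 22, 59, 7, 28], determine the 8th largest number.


Sort descending: [86, 59, 55, 54, 47, 28, 22, 7]
The 8th element (1-indexed) is at index 7.
Value = 7
Final answer: 7


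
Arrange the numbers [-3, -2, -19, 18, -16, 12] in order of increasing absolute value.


Compute absolute values:
  |-3| = 3
  |-2| = 2
  |-19| = 19
  |18| = 18
  |-16| = 16
  |12| = 12
Absolute values in increasing order: 2 < 3 < 12 < 16 < 18 < 19
Listing the original numbers in that order gives the answer.
Final answer: [-2, -3, 12, -16, 18, -19]


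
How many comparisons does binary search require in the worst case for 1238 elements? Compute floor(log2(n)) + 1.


Binary search halves the search space each step.
Maximum comparisons = floor(log2(1238)) + 1
log2(1238) = 10.2738
floor(log2(1238)) = 10, so 10 + 1 = 11
Final answer: 11


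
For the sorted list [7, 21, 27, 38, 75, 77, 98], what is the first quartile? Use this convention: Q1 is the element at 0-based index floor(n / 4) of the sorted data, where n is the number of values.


The list has n = 7 elements.
Q1 index = floor(7 / 4) = floor(1.75) = 1
Counting from index 0 in the sorted data, the element at index 1 is 21.
Final answer: 21


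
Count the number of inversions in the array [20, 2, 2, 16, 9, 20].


For each element, count the later elements that are smaller than it:
  20 (index 0): smaller elements after it = [2, 2, 16, 9] -> 4
  2 (index 1): smaller elements after it = [] -> 0
  2 (index 2): smaller elements after it = [] -> 0
  16 (index 3): smaller elements after it = [9] -> 1
  9 (index 4): smaller elements after it = [] -> 0
Total inversions = 4 + 0 + 0 + 1 + 0 = 5
Final answer: 5


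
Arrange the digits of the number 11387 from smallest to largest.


The number 11387 has digits: 1, 1, 3, 8, 7
Sorted: 1, 1, 3, 7, 8
Joining the sorted digits gives the result.
Final answer: 11378


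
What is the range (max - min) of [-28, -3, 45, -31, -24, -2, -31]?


Maximum value: 45
Minimum value: -31
Range = 45 - (-31) = 76
Final answer: 76


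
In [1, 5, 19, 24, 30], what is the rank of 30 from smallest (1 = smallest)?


Sort ascending: [1, 5, 19, 24, 30]
Find 30 in the sorted list.
30 is at position 5 (1-indexed).
Final answer: 5


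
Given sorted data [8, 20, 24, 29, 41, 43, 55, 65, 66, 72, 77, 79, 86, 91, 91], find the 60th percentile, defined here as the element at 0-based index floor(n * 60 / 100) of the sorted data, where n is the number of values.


The dataset has n = 15 elements.
Index = floor(15 * 60 / 100) = floor(900 / 100) = floor(9) = 9
Counting from index 0 in the sorted data, the element at index 9 is 72.
Final answer: 72


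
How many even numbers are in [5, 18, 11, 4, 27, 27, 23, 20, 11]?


Check each element:
  5 is odd
  18 is even
  11 is odd
  4 is even
  27 is odd
  27 is odd
  23 is odd
  20 is even
  11 is odd
Evens: [18, 4, 20]
Count of evens = 3
Final answer: 3


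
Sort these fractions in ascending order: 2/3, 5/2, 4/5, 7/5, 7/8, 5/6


Convert to decimal for comparison:
  2/3 = 0.6667
  5/2 = 2.5
  4/5 = 0.8
  7/5 = 1.4
  7/8 = 0.875
  5/6 = 0.8333
Decimals in increasing order: 0.6667 < 0.8 < 0.8333 < 0.875 < 1.4 < 2.5
Writing each back as its fraction gives the sorted order.
Final answer: 2/3, 4/5, 5/6, 7/8, 7/5, 5/2


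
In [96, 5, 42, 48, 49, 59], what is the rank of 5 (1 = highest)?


Sort descending: [96, 59, 49, 48, 42, 5]
Find 5 in the sorted list.
5 is at position 6.
Final answer: 6


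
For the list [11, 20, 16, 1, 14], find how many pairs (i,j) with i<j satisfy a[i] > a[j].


For each element, count the later elements that are smaller than it:
  11 (index 0): smaller elements after it = [1] -> 1
  20 (index 1): smaller elements after it = [16, 1, 14] -> 3
  16 (index 2): smaller elements after it = [1, 14] -> 2
  1 (index 3): smaller elements after it = [] -> 0
Total inversions = 1 + 3 + 2 + 0 = 6
Final answer: 6
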